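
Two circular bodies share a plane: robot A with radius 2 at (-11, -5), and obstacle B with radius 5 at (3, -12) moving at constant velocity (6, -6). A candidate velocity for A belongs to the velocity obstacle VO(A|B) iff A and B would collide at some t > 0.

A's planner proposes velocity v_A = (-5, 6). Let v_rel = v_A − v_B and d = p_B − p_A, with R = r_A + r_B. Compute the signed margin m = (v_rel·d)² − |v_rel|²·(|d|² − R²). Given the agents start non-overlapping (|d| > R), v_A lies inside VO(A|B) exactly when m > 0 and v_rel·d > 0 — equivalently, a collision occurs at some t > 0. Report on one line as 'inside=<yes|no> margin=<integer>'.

d = (14, -7),  |d|² = 245;  R = 2+5 = 7,  c = 245−7² = 196
v_rel = (-11, 12),  |v_rel|² = 265;  v_rel·d = (-11)·(14) + (12)·(-7) = -238
265·t² + 476·t + 196 = 0  ⇒  m = (-238)² − 265·196 = 4704
m = 4704 > 0,  v_rel·d = -238 < 0  ⇒  outside

inside=no margin=4704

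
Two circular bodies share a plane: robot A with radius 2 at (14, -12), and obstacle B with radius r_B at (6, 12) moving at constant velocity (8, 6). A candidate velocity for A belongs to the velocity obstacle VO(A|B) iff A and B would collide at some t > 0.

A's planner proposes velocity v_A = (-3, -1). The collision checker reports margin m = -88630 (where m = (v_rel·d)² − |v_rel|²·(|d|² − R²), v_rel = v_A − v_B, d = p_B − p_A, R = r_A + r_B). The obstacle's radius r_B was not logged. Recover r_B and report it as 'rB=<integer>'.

m = -88630
d = (-8, 24);  v_rel = (-11, -7),  |v_rel|² = 170
v_rel×d = (-11)·(24) − (-7)·(-8) = -320
since m = R²·170 − (-320)²:  R² = (102400 + -88630) / 170 = 81
R = √81 = 9  ⇒  r_B = 9 − 2 = 7

rB=7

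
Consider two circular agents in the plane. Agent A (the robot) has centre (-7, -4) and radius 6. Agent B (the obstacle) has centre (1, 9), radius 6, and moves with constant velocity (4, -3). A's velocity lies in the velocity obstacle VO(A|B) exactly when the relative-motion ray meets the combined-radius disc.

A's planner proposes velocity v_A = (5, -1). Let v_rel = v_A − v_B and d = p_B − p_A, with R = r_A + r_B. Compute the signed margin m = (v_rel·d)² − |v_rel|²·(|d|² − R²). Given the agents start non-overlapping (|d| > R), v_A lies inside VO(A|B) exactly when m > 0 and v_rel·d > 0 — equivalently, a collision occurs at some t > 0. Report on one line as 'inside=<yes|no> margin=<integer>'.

d = (8, 13),  |d|² = 233;  R = 6+6 = 12,  c = 233−12² = 89
v_rel = (1, 2),  |v_rel|² = 5;  v_rel·d = (1)·(8) + (2)·(13) = 34
5·t² − 68·t + 89 = 0  ⇒  m = 34² − 5·89 = 711
m = 711 > 0,  v_rel·d = 34 > 0  ⇒  inside

inside=yes margin=711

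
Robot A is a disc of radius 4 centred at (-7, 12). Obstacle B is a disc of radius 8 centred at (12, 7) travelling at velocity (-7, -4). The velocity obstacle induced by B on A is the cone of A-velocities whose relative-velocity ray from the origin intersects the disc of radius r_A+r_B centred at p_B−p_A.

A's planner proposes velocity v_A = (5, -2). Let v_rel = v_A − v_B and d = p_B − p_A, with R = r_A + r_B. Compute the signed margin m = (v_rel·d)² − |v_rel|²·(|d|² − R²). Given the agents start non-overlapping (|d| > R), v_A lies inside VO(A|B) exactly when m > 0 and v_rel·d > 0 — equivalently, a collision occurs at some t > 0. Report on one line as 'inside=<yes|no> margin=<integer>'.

d = (19, -5),  |d|² = 386;  R = 4+8 = 12,  c = 386−12² = 242
v_rel = (12, 2),  |v_rel|² = 148;  v_rel·d = (12)·(19) + (2)·(-5) = 218
148·t² − 436·t + 242 = 0  ⇒  m = 218² − 148·242 = 11708
m = 11708 > 0,  v_rel·d = 218 > 0  ⇒  inside

inside=yes margin=11708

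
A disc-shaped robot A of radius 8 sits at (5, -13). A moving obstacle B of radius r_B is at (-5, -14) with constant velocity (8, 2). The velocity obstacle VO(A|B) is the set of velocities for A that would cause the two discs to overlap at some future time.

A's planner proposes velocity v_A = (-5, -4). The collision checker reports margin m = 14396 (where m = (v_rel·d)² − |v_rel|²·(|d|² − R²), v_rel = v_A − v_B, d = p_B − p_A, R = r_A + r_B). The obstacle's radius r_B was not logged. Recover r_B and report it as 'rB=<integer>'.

m = 14396
d = (-10, -1);  v_rel = (-13, -6),  |v_rel|² = 205
v_rel×d = (-13)·(-1) − (-6)·(-10) = -47
since m = R²·205 − (-47)²:  R² = (2209 + 14396) / 205 = 81
R = √81 = 9  ⇒  r_B = 9 − 8 = 1

rB=1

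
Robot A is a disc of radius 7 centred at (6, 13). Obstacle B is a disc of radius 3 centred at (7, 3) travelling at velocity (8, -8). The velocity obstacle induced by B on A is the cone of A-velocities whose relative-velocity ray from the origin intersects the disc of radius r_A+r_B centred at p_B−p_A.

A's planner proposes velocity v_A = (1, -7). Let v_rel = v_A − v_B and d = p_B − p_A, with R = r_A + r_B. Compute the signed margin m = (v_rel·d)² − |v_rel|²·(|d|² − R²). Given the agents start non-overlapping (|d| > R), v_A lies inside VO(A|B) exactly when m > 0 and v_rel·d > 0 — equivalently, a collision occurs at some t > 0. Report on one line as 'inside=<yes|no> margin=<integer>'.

d = (1, -10),  |d|² = 101;  R = 7+3 = 10,  c = 101−10² = 1
v_rel = (-7, 1),  |v_rel|² = 50;  v_rel·d = (-7)·(1) + (1)·(-10) = -17
50·t² + 34·t + 1 = 0  ⇒  m = (-17)² − 50·1 = 239
m = 239 > 0,  v_rel·d = -17 < 0  ⇒  outside

inside=no margin=239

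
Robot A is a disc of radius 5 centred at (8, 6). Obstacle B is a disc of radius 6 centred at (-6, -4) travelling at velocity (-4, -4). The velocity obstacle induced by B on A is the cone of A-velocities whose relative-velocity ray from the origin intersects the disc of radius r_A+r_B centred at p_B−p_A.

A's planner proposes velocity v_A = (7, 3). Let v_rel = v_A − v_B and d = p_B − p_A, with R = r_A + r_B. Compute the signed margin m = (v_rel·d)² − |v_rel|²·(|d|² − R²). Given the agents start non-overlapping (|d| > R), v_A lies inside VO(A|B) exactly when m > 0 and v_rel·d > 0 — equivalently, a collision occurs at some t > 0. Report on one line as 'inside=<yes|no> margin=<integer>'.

d = (-14, -10),  |d|² = 296;  R = 5+6 = 11,  c = 296−11² = 175
v_rel = (11, 7),  |v_rel|² = 170;  v_rel·d = (11)·(-14) + (7)·(-10) = -224
170·t² + 448·t + 175 = 0  ⇒  m = (-224)² − 170·175 = 20426
m = 20426 > 0,  v_rel·d = -224 < 0  ⇒  outside

inside=no margin=20426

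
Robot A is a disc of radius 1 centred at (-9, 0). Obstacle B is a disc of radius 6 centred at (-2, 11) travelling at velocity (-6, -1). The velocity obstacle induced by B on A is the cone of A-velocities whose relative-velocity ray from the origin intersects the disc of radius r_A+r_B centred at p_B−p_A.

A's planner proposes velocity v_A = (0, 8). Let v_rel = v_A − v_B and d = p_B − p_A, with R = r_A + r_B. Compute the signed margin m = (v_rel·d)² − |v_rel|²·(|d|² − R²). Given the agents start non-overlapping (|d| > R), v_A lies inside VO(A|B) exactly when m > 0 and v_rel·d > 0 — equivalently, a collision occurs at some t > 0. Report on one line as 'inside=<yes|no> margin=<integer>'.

d = (7, 11),  |d|² = 170;  R = 1+6 = 7,  c = 170−7² = 121
v_rel = (6, 9),  |v_rel|² = 117;  v_rel·d = (6)·(7) + (9)·(11) = 141
117·t² − 282·t + 121 = 0  ⇒  m = 141² − 117·121 = 5724
m = 5724 > 0,  v_rel·d = 141 > 0  ⇒  inside

inside=yes margin=5724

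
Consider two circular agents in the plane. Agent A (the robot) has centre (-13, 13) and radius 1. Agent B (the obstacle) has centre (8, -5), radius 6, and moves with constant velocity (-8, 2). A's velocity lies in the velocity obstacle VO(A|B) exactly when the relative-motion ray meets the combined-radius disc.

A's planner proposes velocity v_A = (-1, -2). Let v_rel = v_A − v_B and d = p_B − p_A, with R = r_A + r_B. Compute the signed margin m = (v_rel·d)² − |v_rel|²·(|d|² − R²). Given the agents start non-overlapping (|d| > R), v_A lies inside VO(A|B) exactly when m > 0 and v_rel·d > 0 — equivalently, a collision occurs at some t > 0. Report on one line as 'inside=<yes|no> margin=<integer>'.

d = (21, -18),  |d|² = 765;  R = 1+6 = 7,  c = 765−7² = 716
v_rel = (7, -4),  |v_rel|² = 65;  v_rel·d = (7)·(21) + (-4)·(-18) = 219
65·t² − 438·t + 716 = 0  ⇒  m = 219² − 65·716 = 1421
m = 1421 > 0,  v_rel·d = 219 > 0  ⇒  inside

inside=yes margin=1421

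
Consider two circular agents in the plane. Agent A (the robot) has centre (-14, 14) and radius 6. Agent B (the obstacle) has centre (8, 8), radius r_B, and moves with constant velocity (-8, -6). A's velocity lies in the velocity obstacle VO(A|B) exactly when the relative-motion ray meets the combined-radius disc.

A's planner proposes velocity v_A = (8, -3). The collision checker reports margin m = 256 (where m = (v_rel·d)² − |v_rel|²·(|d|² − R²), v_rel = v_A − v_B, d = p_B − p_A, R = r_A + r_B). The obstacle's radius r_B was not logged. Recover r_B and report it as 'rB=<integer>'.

m = 256
d = (22, -6);  v_rel = (16, 3),  |v_rel|² = 265
v_rel×d = (16)·(-6) − (3)·(22) = -162
since m = R²·265 − (-162)²:  R² = (26244 + 256) / 265 = 100
R = √100 = 10  ⇒  r_B = 10 − 6 = 4

rB=4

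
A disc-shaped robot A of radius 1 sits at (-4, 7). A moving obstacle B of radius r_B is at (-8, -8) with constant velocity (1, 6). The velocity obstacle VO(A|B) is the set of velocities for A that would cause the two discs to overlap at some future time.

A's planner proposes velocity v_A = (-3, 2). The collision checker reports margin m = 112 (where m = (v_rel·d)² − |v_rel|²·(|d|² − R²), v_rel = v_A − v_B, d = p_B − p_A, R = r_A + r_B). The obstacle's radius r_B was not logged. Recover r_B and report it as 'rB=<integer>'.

m = 112
d = (-4, -15);  v_rel = (-4, -4),  |v_rel|² = 32
v_rel×d = (-4)·(-15) − (-4)·(-4) = 44
since m = R²·32 − 44²:  R² = (1936 + 112) / 32 = 64
R = √64 = 8  ⇒  r_B = 8 − 1 = 7

rB=7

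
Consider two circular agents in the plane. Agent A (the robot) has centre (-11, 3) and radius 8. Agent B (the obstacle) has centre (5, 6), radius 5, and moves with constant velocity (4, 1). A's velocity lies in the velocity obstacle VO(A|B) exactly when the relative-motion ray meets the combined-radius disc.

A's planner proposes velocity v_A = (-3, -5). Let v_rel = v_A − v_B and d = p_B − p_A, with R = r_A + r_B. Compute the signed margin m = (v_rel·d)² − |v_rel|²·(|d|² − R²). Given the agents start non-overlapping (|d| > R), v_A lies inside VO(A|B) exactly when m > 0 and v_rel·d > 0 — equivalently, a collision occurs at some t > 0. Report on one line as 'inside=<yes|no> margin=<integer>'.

d = (16, 3),  |d|² = 265;  R = 8+5 = 13,  c = 265−13² = 96
v_rel = (-7, -6),  |v_rel|² = 85;  v_rel·d = (-7)·(16) + (-6)·(3) = -130
85·t² + 260·t + 96 = 0  ⇒  m = (-130)² − 85·96 = 8740
m = 8740 > 0,  v_rel·d = -130 < 0  ⇒  outside

inside=no margin=8740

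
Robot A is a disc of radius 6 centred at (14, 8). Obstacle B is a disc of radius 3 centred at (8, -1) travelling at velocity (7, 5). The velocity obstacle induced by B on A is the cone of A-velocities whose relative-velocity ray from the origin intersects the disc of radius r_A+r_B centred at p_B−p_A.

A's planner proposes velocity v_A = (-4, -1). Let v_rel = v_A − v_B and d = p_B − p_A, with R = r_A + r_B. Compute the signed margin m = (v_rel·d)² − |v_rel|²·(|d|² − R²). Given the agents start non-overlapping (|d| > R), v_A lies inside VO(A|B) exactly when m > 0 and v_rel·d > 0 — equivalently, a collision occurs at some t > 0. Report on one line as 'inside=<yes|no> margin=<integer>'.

d = (-6, -9),  |d|² = 117;  R = 6+3 = 9,  c = 117−9² = 36
v_rel = (-11, -6),  |v_rel|² = 157;  v_rel·d = (-11)·(-6) + (-6)·(-9) = 120
157·t² − 240·t + 36 = 0  ⇒  m = 120² − 157·36 = 8748
m = 8748 > 0,  v_rel·d = 120 > 0  ⇒  inside

inside=yes margin=8748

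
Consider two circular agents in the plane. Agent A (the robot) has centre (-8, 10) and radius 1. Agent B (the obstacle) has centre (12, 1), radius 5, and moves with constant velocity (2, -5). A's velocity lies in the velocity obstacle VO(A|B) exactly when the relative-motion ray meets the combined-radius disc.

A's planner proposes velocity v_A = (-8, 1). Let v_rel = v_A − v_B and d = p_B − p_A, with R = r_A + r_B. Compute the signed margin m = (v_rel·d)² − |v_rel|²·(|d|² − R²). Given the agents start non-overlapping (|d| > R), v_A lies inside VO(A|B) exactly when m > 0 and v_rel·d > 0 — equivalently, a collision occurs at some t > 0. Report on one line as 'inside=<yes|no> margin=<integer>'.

d = (20, -9),  |d|² = 481;  R = 1+5 = 6,  c = 481−6² = 445
v_rel = (-10, 6),  |v_rel|² = 136;  v_rel·d = (-10)·(20) + (6)·(-9) = -254
136·t² + 508·t + 445 = 0  ⇒  m = (-254)² − 136·445 = 3996
m = 3996 > 0,  v_rel·d = -254 < 0  ⇒  outside

inside=no margin=3996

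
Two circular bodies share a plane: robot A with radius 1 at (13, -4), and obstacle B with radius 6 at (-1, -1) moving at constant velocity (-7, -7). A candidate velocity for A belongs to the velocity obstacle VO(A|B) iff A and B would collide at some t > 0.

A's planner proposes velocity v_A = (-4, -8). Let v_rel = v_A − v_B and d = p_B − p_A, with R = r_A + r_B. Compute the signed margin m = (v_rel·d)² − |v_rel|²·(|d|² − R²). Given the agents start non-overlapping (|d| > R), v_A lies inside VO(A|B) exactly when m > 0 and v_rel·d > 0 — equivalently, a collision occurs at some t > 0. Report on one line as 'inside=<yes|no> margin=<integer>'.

d = (-14, 3),  |d|² = 205;  R = 1+6 = 7,  c = 205−7² = 156
v_rel = (3, -1),  |v_rel|² = 10;  v_rel·d = (3)·(-14) + (-1)·(3) = -45
10·t² + 90·t + 156 = 0  ⇒  m = (-45)² − 10·156 = 465
m = 465 > 0,  v_rel·d = -45 < 0  ⇒  outside

inside=no margin=465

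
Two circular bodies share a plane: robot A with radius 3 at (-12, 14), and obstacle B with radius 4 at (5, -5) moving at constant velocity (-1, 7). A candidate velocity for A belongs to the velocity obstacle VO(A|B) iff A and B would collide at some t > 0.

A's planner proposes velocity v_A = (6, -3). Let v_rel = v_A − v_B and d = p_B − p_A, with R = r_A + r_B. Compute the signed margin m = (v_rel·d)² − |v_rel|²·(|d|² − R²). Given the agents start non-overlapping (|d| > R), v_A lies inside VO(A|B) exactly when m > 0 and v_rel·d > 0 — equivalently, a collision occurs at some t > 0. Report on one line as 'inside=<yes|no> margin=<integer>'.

d = (17, -19),  |d|² = 650;  R = 3+4 = 7,  c = 650−7² = 601
v_rel = (7, -10),  |v_rel|² = 149;  v_rel·d = (7)·(17) + (-10)·(-19) = 309
149·t² − 618·t + 601 = 0  ⇒  m = 309² − 149·601 = 5932
m = 5932 > 0,  v_rel·d = 309 > 0  ⇒  inside

inside=yes margin=5932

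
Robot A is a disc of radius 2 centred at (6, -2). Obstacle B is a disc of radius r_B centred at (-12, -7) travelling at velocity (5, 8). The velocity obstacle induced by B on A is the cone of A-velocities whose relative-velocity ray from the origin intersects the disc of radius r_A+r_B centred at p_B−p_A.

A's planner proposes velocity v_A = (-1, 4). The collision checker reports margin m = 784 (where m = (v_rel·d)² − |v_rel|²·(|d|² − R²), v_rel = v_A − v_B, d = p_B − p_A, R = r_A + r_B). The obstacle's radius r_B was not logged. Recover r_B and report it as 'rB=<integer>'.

m = 784
d = (-18, -5);  v_rel = (-6, -4),  |v_rel|² = 52
v_rel×d = (-6)·(-5) − (-4)·(-18) = -42
since m = R²·52 − (-42)²:  R² = (1764 + 784) / 52 = 49
R = √49 = 7  ⇒  r_B = 7 − 2 = 5

rB=5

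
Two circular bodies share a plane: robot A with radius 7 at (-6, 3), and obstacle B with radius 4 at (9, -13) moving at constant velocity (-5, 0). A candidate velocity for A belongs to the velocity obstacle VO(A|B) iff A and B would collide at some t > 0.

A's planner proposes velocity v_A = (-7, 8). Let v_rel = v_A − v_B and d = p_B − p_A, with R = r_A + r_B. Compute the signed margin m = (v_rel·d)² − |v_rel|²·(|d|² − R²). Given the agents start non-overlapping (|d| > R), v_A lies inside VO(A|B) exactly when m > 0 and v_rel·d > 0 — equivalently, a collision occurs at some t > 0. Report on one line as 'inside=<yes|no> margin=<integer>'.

d = (15, -16),  |d|² = 481;  R = 7+4 = 11,  c = 481−11² = 360
v_rel = (-2, 8),  |v_rel|² = 68;  v_rel·d = (-2)·(15) + (8)·(-16) = -158
68·t² + 316·t + 360 = 0  ⇒  m = (-158)² − 68·360 = 484
m = 484 > 0,  v_rel·d = -158 < 0  ⇒  outside

inside=no margin=484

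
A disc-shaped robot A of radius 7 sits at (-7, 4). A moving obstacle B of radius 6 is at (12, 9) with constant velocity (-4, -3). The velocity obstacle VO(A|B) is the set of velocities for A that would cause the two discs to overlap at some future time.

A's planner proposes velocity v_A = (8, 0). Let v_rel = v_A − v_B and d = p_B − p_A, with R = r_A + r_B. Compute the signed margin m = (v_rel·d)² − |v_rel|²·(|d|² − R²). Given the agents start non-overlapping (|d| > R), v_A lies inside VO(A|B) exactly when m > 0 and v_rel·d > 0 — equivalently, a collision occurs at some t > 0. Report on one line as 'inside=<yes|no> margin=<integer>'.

d = (19, 5),  |d|² = 386;  R = 7+6 = 13,  c = 386−13² = 217
v_rel = (12, 3),  |v_rel|² = 153;  v_rel·d = (12)·(19) + (3)·(5) = 243
153·t² − 486·t + 217 = 0  ⇒  m = 243² − 153·217 = 25848
m = 25848 > 0,  v_rel·d = 243 > 0  ⇒  inside

inside=yes margin=25848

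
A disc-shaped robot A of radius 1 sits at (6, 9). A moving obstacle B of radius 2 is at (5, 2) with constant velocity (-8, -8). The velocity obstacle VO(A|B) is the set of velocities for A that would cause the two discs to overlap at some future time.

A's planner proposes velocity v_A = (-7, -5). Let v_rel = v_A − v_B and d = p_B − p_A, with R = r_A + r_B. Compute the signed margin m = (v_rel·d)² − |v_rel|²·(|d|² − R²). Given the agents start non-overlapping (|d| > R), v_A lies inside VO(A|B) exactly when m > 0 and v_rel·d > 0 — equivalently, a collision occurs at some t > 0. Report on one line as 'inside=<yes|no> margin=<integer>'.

d = (-1, -7),  |d|² = 50;  R = 1+2 = 3,  c = 50−3² = 41
v_rel = (1, 3),  |v_rel|² = 10;  v_rel·d = (1)·(-1) + (3)·(-7) = -22
10·t² + 44·t + 41 = 0  ⇒  m = (-22)² − 10·41 = 74
m = 74 > 0,  v_rel·d = -22 < 0  ⇒  outside

inside=no margin=74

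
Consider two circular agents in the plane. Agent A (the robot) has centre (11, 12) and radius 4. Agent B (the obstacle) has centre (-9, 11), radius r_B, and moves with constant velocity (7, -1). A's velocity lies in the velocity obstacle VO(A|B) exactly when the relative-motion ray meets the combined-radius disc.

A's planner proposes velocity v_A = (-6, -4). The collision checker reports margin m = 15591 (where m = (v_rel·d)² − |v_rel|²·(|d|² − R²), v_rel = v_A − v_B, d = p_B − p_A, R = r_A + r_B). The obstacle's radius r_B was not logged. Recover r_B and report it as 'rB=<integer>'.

m = 15591
d = (-20, -1);  v_rel = (-13, -3),  |v_rel|² = 178
v_rel×d = (-13)·(-1) − (-3)·(-20) = -47
since m = R²·178 − (-47)²:  R² = (2209 + 15591) / 178 = 100
R = √100 = 10  ⇒  r_B = 10 − 4 = 6

rB=6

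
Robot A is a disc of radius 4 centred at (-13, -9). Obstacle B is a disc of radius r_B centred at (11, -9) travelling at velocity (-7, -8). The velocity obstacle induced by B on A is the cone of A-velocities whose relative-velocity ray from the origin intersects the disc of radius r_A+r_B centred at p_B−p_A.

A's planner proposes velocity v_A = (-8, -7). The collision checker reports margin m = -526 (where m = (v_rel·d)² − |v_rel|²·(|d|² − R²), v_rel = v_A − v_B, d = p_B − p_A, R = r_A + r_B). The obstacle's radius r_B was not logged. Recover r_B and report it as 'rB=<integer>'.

m = -526
d = (24, 0);  v_rel = (-1, 1),  |v_rel|² = 2
v_rel×d = (-1)·(0) − (1)·(24) = -24
since m = R²·2 − (-24)²:  R² = (576 + -526) / 2 = 25
R = √25 = 5  ⇒  r_B = 5 − 4 = 1

rB=1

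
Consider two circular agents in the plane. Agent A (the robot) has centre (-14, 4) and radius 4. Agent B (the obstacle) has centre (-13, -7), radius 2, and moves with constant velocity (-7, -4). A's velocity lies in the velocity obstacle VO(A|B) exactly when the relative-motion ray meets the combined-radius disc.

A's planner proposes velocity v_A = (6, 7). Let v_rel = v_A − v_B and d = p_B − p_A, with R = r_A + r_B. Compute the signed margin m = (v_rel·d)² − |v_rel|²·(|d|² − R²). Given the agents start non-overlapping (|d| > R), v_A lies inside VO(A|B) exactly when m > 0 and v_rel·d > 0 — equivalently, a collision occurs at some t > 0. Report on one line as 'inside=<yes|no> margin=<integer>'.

d = (1, -11),  |d|² = 122;  R = 4+2 = 6,  c = 122−6² = 86
v_rel = (13, 11),  |v_rel|² = 290;  v_rel·d = (13)·(1) + (11)·(-11) = -108
290·t² + 216·t + 86 = 0  ⇒  m = (-108)² − 290·86 = -13276
m = -13276 < 0,  v_rel·d = -108 < 0  ⇒  outside

inside=no margin=-13276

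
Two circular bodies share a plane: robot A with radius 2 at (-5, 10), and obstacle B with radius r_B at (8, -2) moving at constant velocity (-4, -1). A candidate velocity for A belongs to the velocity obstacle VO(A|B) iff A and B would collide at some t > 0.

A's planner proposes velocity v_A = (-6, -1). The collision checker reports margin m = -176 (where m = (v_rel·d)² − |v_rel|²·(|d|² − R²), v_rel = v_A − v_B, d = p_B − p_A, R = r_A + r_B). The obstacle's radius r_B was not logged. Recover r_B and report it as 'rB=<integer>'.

m = -176
d = (13, -12);  v_rel = (-2, 0),  |v_rel|² = 4
v_rel×d = (-2)·(-12) − (0)·(13) = 24
since m = R²·4 − 24²:  R² = (576 + -176) / 4 = 100
R = √100 = 10  ⇒  r_B = 10 − 2 = 8

rB=8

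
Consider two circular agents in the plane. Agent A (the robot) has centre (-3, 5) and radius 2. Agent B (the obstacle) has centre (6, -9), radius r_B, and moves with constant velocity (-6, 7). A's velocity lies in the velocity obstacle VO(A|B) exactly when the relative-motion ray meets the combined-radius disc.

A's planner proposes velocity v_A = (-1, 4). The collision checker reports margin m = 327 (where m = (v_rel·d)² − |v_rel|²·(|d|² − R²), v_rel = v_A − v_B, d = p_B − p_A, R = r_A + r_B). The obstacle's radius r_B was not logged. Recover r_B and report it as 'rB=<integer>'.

m = 327
d = (9, -14);  v_rel = (5, -3),  |v_rel|² = 34
v_rel×d = (5)·(-14) − (-3)·(9) = -43
since m = R²·34 − (-43)²:  R² = (1849 + 327) / 34 = 64
R = √64 = 8  ⇒  r_B = 8 − 2 = 6

rB=6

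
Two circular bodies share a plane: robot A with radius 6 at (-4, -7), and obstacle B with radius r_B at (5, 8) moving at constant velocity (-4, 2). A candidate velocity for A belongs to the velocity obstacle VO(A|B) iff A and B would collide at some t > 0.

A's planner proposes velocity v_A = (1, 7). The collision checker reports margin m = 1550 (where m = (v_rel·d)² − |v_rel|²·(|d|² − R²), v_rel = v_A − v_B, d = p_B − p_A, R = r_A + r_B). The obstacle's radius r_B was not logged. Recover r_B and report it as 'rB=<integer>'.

m = 1550
d = (9, 15);  v_rel = (5, 5),  |v_rel|² = 50
v_rel×d = (5)·(15) − (5)·(9) = 30
since m = R²·50 − 30²:  R² = (900 + 1550) / 50 = 49
R = √49 = 7  ⇒  r_B = 7 − 6 = 1

rB=1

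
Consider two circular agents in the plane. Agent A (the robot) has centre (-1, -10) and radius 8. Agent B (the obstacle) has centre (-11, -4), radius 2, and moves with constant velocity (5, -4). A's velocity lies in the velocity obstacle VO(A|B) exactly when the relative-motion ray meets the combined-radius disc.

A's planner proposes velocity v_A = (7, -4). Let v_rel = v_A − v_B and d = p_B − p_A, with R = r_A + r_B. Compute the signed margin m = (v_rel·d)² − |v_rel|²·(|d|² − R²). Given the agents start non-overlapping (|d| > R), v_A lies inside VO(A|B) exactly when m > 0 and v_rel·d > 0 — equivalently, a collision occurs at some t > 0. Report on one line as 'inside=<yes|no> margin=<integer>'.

d = (-10, 6),  |d|² = 136;  R = 8+2 = 10,  c = 136−10² = 36
v_rel = (2, 0),  |v_rel|² = 4;  v_rel·d = (2)·(-10) + (0)·(6) = -20
4·t² + 40·t + 36 = 0  ⇒  m = (-20)² − 4·36 = 256
m = 256 > 0,  v_rel·d = -20 < 0  ⇒  outside

inside=no margin=256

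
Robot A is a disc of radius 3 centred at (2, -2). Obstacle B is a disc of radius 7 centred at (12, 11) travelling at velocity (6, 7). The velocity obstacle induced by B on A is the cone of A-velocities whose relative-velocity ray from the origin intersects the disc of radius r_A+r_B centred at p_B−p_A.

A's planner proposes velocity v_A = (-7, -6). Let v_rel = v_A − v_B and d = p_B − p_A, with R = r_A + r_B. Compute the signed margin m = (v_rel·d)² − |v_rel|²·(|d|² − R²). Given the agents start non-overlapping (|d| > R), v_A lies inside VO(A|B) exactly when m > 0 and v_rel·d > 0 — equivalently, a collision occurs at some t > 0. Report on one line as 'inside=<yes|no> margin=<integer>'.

d = (10, 13),  |d|² = 269;  R = 3+7 = 10,  c = 269−10² = 169
v_rel = (-13, -13),  |v_rel|² = 338;  v_rel·d = (-13)·(10) + (-13)·(13) = -299
338·t² + 598·t + 169 = 0  ⇒  m = (-299)² − 338·169 = 32279
m = 32279 > 0,  v_rel·d = -299 < 0  ⇒  outside

inside=no margin=32279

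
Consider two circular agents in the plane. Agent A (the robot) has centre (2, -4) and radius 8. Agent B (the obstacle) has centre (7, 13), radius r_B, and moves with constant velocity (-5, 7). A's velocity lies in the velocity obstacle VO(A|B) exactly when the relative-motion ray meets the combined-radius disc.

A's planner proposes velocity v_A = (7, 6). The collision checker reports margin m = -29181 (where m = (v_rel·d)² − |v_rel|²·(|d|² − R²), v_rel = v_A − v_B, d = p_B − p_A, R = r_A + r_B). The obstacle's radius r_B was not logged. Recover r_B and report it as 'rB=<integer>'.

m = -29181
d = (5, 17);  v_rel = (12, -1),  |v_rel|² = 145
v_rel×d = (12)·(17) − (-1)·(5) = 209
since m = R²·145 − 209²:  R² = (43681 + -29181) / 145 = 100
R = √100 = 10  ⇒  r_B = 10 − 8 = 2

rB=2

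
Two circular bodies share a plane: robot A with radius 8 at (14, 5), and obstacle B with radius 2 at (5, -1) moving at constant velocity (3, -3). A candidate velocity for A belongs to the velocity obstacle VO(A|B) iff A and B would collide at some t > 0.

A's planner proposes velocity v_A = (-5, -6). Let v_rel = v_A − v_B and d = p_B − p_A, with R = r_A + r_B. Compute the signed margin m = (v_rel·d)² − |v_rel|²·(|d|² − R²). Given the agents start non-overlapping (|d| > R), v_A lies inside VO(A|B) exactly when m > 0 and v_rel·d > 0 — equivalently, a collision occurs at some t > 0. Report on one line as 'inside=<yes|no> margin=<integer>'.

d = (-9, -6),  |d|² = 117;  R = 8+2 = 10,  c = 117−10² = 17
v_rel = (-8, -3),  |v_rel|² = 73;  v_rel·d = (-8)·(-9) + (-3)·(-6) = 90
73·t² − 180·t + 17 = 0  ⇒  m = 90² − 73·17 = 6859
m = 6859 > 0,  v_rel·d = 90 > 0  ⇒  inside

inside=yes margin=6859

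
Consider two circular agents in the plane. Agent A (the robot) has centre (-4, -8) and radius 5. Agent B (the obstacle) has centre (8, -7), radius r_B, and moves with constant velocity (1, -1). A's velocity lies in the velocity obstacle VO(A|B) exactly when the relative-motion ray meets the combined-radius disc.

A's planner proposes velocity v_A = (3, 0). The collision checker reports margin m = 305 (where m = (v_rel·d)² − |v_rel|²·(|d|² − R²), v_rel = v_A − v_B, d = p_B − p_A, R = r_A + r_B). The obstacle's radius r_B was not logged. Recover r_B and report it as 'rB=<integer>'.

m = 305
d = (12, 1);  v_rel = (2, 1),  |v_rel|² = 5
v_rel×d = (2)·(1) − (1)·(12) = -10
since m = R²·5 − (-10)²:  R² = (100 + 305) / 5 = 81
R = √81 = 9  ⇒  r_B = 9 − 5 = 4

rB=4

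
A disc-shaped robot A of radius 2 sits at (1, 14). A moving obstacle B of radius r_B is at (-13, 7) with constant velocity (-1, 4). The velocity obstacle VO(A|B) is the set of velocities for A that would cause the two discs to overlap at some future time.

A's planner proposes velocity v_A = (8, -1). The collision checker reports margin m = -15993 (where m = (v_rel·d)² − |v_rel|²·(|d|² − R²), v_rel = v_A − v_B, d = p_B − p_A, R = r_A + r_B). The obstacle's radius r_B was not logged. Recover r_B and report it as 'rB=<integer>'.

m = -15993
d = (-14, -7);  v_rel = (9, -5),  |v_rel|² = 106
v_rel×d = (9)·(-7) − (-5)·(-14) = -133
since m = R²·106 − (-133)²:  R² = (17689 + -15993) / 106 = 16
R = √16 = 4  ⇒  r_B = 4 − 2 = 2

rB=2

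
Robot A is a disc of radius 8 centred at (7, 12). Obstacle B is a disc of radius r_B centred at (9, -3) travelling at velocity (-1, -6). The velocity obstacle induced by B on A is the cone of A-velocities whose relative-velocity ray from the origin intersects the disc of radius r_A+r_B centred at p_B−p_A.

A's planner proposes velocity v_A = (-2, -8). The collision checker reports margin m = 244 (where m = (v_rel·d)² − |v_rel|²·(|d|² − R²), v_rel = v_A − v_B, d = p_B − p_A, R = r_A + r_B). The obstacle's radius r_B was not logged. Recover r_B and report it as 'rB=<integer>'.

m = 244
d = (2, -15);  v_rel = (-1, -2),  |v_rel|² = 5
v_rel×d = (-1)·(-15) − (-2)·(2) = 19
since m = R²·5 − 19²:  R² = (361 + 244) / 5 = 121
R = √121 = 11  ⇒  r_B = 11 − 8 = 3

rB=3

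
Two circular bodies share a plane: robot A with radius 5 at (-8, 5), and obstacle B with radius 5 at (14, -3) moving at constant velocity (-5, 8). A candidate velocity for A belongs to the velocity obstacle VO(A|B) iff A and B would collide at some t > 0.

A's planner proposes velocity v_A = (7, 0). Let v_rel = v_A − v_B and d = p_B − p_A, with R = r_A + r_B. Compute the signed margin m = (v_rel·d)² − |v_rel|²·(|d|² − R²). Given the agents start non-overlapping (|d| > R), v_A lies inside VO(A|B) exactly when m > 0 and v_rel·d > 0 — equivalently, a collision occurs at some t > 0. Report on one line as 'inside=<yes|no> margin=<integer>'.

d = (22, -8),  |d|² = 548;  R = 5+5 = 10,  c = 548−10² = 448
v_rel = (12, -8),  |v_rel|² = 208;  v_rel·d = (12)·(22) + (-8)·(-8) = 328
208·t² − 656·t + 448 = 0  ⇒  m = 328² − 208·448 = 14400
m = 14400 > 0,  v_rel·d = 328 > 0  ⇒  inside

inside=yes margin=14400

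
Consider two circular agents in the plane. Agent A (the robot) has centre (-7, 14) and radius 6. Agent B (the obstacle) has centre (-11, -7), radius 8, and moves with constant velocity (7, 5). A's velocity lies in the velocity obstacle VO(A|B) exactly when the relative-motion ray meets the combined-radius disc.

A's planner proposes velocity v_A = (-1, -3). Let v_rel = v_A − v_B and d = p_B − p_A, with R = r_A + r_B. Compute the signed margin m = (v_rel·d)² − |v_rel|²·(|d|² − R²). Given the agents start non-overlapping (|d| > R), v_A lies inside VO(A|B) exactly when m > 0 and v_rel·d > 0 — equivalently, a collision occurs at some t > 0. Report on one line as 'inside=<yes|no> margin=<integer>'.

d = (-4, -21),  |d|² = 457;  R = 6+8 = 14,  c = 457−14² = 261
v_rel = (-8, -8),  |v_rel|² = 128;  v_rel·d = (-8)·(-4) + (-8)·(-21) = 200
128·t² − 400·t + 261 = 0  ⇒  m = 200² − 128·261 = 6592
m = 6592 > 0,  v_rel·d = 200 > 0  ⇒  inside

inside=yes margin=6592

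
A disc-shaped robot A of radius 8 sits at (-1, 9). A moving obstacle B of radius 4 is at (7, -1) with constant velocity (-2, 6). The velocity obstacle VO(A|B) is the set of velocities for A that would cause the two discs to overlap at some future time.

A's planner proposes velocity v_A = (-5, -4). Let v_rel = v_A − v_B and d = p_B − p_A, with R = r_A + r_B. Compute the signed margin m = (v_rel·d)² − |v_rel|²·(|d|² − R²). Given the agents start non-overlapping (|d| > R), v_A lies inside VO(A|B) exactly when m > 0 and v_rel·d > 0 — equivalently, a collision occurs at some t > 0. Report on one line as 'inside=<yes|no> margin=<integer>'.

d = (8, -10),  |d|² = 164;  R = 8+4 = 12,  c = 164−12² = 20
v_rel = (-3, -10),  |v_rel|² = 109;  v_rel·d = (-3)·(8) + (-10)·(-10) = 76
109·t² − 152·t + 20 = 0  ⇒  m = 76² − 109·20 = 3596
m = 3596 > 0,  v_rel·d = 76 > 0  ⇒  inside

inside=yes margin=3596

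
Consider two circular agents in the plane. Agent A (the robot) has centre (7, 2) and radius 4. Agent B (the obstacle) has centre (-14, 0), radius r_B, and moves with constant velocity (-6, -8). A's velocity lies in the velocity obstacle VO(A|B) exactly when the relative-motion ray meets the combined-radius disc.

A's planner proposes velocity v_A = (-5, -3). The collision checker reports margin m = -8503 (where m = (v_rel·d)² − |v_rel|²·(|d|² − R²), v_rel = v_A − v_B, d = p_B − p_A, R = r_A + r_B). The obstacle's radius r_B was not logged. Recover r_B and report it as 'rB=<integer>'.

m = -8503
d = (-21, -2);  v_rel = (1, 5),  |v_rel|² = 26
v_rel×d = (1)·(-2) − (5)·(-21) = 103
since m = R²·26 − 103²:  R² = (10609 + -8503) / 26 = 81
R = √81 = 9  ⇒  r_B = 9 − 4 = 5

rB=5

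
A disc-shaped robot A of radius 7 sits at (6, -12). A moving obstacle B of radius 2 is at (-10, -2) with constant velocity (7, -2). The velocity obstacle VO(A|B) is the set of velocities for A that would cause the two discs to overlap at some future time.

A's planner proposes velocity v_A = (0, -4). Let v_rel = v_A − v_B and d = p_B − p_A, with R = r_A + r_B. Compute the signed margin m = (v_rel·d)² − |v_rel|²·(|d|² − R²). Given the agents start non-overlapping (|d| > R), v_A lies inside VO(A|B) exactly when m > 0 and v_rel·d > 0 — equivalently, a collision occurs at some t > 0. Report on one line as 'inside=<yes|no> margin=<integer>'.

d = (-16, 10),  |d|² = 356;  R = 7+2 = 9,  c = 356−9² = 275
v_rel = (-7, -2),  |v_rel|² = 53;  v_rel·d = (-7)·(-16) + (-2)·(10) = 92
53·t² − 184·t + 275 = 0  ⇒  m = 92² − 53·275 = -6111
m = -6111 < 0,  v_rel·d = 92 > 0  ⇒  outside

inside=no margin=-6111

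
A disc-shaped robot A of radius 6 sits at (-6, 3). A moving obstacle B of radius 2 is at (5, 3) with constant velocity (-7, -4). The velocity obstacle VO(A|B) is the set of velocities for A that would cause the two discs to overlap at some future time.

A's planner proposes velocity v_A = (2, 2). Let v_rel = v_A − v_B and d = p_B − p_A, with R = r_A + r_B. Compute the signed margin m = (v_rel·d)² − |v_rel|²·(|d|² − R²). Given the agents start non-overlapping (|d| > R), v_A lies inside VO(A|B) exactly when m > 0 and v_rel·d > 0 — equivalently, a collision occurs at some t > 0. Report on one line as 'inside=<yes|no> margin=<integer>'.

d = (11, 0),  |d|² = 121;  R = 6+2 = 8,  c = 121−8² = 57
v_rel = (9, 6),  |v_rel|² = 117;  v_rel·d = (9)·(11) + (6)·(0) = 99
117·t² − 198·t + 57 = 0  ⇒  m = 99² − 117·57 = 3132
m = 3132 > 0,  v_rel·d = 99 > 0  ⇒  inside

inside=yes margin=3132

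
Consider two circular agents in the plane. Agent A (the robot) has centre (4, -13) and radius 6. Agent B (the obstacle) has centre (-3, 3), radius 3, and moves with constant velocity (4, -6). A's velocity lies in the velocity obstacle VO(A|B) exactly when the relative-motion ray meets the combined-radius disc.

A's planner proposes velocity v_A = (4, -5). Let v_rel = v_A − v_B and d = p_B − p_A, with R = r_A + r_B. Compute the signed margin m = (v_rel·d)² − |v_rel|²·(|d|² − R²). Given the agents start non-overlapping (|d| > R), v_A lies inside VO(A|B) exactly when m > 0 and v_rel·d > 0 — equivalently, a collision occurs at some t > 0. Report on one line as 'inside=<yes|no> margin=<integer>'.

d = (-7, 16),  |d|² = 305;  R = 6+3 = 9,  c = 305−9² = 224
v_rel = (0, 1),  |v_rel|² = 1;  v_rel·d = (0)·(-7) + (1)·(16) = 16
1·t² − 32·t + 224 = 0  ⇒  m = 16² − 1·224 = 32
m = 32 > 0,  v_rel·d = 16 > 0  ⇒  inside

inside=yes margin=32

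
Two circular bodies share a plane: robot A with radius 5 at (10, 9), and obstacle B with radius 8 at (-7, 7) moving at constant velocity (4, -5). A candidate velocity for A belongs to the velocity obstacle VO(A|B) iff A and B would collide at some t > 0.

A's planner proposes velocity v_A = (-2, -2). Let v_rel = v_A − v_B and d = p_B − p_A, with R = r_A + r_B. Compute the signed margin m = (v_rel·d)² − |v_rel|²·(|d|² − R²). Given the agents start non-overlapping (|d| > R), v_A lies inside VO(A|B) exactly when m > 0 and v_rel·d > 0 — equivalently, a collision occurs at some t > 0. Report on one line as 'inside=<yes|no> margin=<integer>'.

d = (-17, -2),  |d|² = 293;  R = 5+8 = 13,  c = 293−13² = 124
v_rel = (-6, 3),  |v_rel|² = 45;  v_rel·d = (-6)·(-17) + (3)·(-2) = 96
45·t² − 192·t + 124 = 0  ⇒  m = 96² − 45·124 = 3636
m = 3636 > 0,  v_rel·d = 96 > 0  ⇒  inside

inside=yes margin=3636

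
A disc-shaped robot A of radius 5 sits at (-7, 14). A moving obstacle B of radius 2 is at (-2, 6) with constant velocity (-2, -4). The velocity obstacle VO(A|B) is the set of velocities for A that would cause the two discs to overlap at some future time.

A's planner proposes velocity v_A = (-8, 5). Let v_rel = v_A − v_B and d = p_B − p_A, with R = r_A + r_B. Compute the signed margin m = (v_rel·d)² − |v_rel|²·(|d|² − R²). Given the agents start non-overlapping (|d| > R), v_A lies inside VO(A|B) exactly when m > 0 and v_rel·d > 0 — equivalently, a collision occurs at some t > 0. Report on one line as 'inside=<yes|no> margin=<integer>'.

d = (5, -8),  |d|² = 89;  R = 5+2 = 7,  c = 89−7² = 40
v_rel = (-6, 9),  |v_rel|² = 117;  v_rel·d = (-6)·(5) + (9)·(-8) = -102
117·t² + 204·t + 40 = 0  ⇒  m = (-102)² − 117·40 = 5724
m = 5724 > 0,  v_rel·d = -102 < 0  ⇒  outside

inside=no margin=5724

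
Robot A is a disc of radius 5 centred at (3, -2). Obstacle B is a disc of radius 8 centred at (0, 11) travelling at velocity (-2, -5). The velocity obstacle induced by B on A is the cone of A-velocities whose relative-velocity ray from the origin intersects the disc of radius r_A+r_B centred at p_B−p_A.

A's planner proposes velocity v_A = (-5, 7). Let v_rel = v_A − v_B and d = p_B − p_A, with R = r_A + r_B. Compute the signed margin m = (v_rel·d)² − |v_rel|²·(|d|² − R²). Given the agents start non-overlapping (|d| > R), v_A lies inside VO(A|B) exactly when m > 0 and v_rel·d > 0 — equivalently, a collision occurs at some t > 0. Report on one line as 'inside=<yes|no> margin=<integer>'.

d = (-3, 13),  |d|² = 178;  R = 5+8 = 13,  c = 178−13² = 9
v_rel = (-3, 12),  |v_rel|² = 153;  v_rel·d = (-3)·(-3) + (12)·(13) = 165
153·t² − 330·t + 9 = 0  ⇒  m = 165² − 153·9 = 25848
m = 25848 > 0,  v_rel·d = 165 > 0  ⇒  inside

inside=yes margin=25848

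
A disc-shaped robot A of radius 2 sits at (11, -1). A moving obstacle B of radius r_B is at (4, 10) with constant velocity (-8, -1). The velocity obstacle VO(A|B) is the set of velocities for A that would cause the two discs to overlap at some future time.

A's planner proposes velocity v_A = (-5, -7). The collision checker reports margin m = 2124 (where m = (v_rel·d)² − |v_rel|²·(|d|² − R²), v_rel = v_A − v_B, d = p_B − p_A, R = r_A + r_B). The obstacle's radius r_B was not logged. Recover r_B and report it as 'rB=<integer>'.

m = 2124
d = (-7, 11);  v_rel = (3, -6),  |v_rel|² = 45
v_rel×d = (3)·(11) − (-6)·(-7) = -9
since m = R²·45 − (-9)²:  R² = (81 + 2124) / 45 = 49
R = √49 = 7  ⇒  r_B = 7 − 2 = 5

rB=5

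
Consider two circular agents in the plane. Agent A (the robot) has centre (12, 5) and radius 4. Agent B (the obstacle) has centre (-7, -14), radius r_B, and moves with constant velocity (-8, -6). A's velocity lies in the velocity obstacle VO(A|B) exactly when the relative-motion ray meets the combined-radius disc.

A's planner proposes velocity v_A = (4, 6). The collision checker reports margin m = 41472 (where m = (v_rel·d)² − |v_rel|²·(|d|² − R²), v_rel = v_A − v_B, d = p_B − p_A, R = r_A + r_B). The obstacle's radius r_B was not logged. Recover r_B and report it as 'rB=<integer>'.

m = 41472
d = (-19, -19);  v_rel = (12, 12),  |v_rel|² = 288
v_rel×d = (12)·(-19) − (12)·(-19) = 0
since m = R²·288 − 0²:  R² = (0 + 41472) / 288 = 144
R = √144 = 12  ⇒  r_B = 12 − 4 = 8

rB=8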